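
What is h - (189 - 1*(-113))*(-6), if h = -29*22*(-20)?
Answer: 14572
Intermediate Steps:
h = 12760 (h = -638*(-20) = 12760)
h - (189 - 1*(-113))*(-6) = 12760 - (189 - 1*(-113))*(-6) = 12760 - (189 + 113)*(-6) = 12760 - 302*(-6) = 12760 - 1*(-1812) = 12760 + 1812 = 14572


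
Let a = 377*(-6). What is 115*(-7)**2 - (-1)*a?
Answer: 3373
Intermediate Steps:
a = -2262
115*(-7)**2 - (-1)*a = 115*(-7)**2 - (-1)*(-2262) = 115*49 - 1*2262 = 5635 - 2262 = 3373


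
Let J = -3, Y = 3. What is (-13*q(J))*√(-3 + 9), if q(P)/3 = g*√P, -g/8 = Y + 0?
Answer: 2808*I*√2 ≈ 3971.1*I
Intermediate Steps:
g = -24 (g = -8*(3 + 0) = -8*3 = -24)
q(P) = -72*√P (q(P) = 3*(-24*√P) = -72*√P)
(-13*q(J))*√(-3 + 9) = (-(-936)*√(-3))*√(-3 + 9) = (-(-936)*I*√3)*√6 = (936*I*√3)*√6 = 2808*I*√2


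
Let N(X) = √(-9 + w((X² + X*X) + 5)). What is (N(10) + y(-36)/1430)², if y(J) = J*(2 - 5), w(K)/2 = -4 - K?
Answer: -218290159/511225 + 108*I*√427/715 ≈ -426.99 + 3.1213*I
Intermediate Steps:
w(K) = -8 - 2*K (w(K) = 2*(-4 - K) = -8 - 2*K)
y(J) = -3*J (y(J) = J*(-3) = -3*J)
N(X) = √(-27 - 4*X²) (N(X) = √(-9 + (-8 - 2*((X² + X*X) + 5))) = √(-9 + (-8 - 2*((X² + X²) + 5))) = √(-9 + (-8 - 2*(2*X² + 5))) = √(-9 + (-8 - 2*(5 + 2*X²))) = √(-9 + (-8 + (-10 - 4*X²))) = √(-9 + (-18 - 4*X²)) = √(-27 - 4*X²))
(N(10) + y(-36)/1430)² = (√(-27 - 4*10²) - 3*(-36)/1430)² = (√(-27 - 4*100) + 108*(1/1430))² = (√(-27 - 400) + 54/715)² = (√(-427) + 54/715)² = (I*√427 + 54/715)² = (54/715 + I*√427)²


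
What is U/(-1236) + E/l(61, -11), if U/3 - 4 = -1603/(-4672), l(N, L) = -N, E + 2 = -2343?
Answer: 43811343/1139968 ≈ 38.432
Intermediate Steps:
E = -2345 (E = -2 - 2343 = -2345)
U = 60873/4672 (U = 12 + 3*(-1603/(-4672)) = 12 + 3*(-1603*(-1/4672)) = 12 + 3*(1603/4672) = 12 + 4809/4672 = 60873/4672 ≈ 13.029)
U/(-1236) + E/l(61, -11) = (60873/4672)/(-1236) - 2345/((-1*61)) = (60873/4672)*(-1/1236) - 2345/(-61) = -197/18688 - 2345*(-1/61) = -197/18688 + 2345/61 = 43811343/1139968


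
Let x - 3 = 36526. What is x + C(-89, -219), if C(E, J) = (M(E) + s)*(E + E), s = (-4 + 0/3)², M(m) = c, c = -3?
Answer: 34215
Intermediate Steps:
x = 36529 (x = 3 + 36526 = 36529)
M(m) = -3
s = 16 (s = (-4 + 0*(⅓))² = (-4 + 0)² = (-4)² = 16)
C(E, J) = 26*E (C(E, J) = (-3 + 16)*(E + E) = 13*(2*E) = 26*E)
x + C(-89, -219) = 36529 + 26*(-89) = 36529 - 2314 = 34215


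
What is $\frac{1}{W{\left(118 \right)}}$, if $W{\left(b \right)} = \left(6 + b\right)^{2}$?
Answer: $\frac{1}{15376} \approx 6.5036 \cdot 10^{-5}$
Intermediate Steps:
$\frac{1}{W{\left(118 \right)}} = \frac{1}{\left(6 + 118\right)^{2}} = \frac{1}{124^{2}} = \frac{1}{15376}$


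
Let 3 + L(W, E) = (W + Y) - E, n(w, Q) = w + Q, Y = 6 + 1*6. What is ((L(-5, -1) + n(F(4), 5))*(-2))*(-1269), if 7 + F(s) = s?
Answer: 17766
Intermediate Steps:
Y = 12 (Y = 6 + 6 = 12)
F(s) = -7 + s
n(w, Q) = Q + w
L(W, E) = 9 + W - E (L(W, E) = -3 + ((W + 12) - E) = -3 + ((12 + W) - E) = -3 + (12 + W - E) = 9 + W - E)
((L(-5, -1) + n(F(4), 5))*(-2))*(-1269) = (((9 - 5 - 1*(-1)) + (5 + (-7 + 4)))*(-2))*(-1269) = (((9 - 5 + 1) + (5 - 3))*(-2))*(-1269) = ((5 + 2)*(-2))*(-1269) = (7*(-2))*(-1269) = -14*(-1269) = 17766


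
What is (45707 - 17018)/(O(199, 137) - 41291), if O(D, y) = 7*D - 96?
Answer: -28689/39994 ≈ -0.71733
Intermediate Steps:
O(D, y) = -96 + 7*D
(45707 - 17018)/(O(199, 137) - 41291) = (45707 - 17018)/((-96 + 7*199) - 41291) = 28689/((-96 + 1393) - 41291) = 28689/(1297 - 41291) = 28689/(-39994) = 28689*(-1/39994) = -28689/39994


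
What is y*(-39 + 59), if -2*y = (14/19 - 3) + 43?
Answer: -7740/19 ≈ -407.37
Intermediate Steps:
y = -387/19 (y = -((14/19 - 3) + 43)/2 = -(-43/19 + 43)/2 = -½*774/19 = -387/19 ≈ -20.368)
y*(-39 + 59) = -387*(-39 + 59)/19 = -387/19*20 = -7740/19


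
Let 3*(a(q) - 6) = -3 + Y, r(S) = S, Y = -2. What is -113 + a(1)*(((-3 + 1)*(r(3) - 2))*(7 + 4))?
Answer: -625/3 ≈ -208.33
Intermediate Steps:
a(q) = 13/3 (a(q) = 6 + (-3 - 2)/3 = 6 + (1/3)*(-5) = 6 - 5/3 = 13/3)
-113 + a(1)*(((-3 + 1)*(r(3) - 2))*(7 + 4)) = -113 + 13*(((-3 + 1)*(3 - 2))*(7 + 4))/3 = -113 + 13*(-2*1*11)/3 = -113 + 13*(-2*11)/3 = -113 + (13/3)*(-22) = -113 - 286/3 = -625/3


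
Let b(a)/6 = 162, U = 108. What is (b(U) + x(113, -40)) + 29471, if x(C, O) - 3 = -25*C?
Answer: 27621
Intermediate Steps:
b(a) = 972 (b(a) = 6*162 = 972)
x(C, O) = 3 - 25*C
(b(U) + x(113, -40)) + 29471 = (972 + (3 - 25*113)) + 29471 = (972 + (3 - 2825)) + 29471 = (972 - 2822) + 29471 = -1850 + 29471 = 27621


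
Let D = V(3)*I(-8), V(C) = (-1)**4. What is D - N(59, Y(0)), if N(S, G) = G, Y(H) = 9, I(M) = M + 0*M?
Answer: -17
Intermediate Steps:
I(M) = M (I(M) = M + 0 = M)
V(C) = 1
D = -8 (D = 1*(-8) = -8)
D - N(59, Y(0)) = -8 - 1*9 = -8 - 9 = -17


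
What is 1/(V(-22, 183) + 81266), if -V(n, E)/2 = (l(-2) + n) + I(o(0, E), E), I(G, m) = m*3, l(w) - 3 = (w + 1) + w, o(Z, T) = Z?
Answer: 1/80212 ≈ 1.2467e-5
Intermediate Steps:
l(w) = 4 + 2*w (l(w) = 3 + ((w + 1) + w) = 3 + ((1 + w) + w) = 3 + (1 + 2*w) = 4 + 2*w)
I(G, m) = 3*m
V(n, E) = -6*E - 2*n (V(n, E) = -2*(((4 + 2*(-2)) + n) + 3*E) = -2*(((4 - 4) + n) + 3*E) = -2*((0 + n) + 3*E) = -2*(n + 3*E) = -6*E - 2*n)
1/(V(-22, 183) + 81266) = 1/((-6*183 - 2*(-22)) + 81266) = 1/((-1098 + 44) + 81266) = 1/(-1054 + 81266) = 1/80212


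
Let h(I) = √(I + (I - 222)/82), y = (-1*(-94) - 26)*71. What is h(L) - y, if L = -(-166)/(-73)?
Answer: -4828 + 4*I*√2804441/2993 ≈ -4828.0 + 2.2381*I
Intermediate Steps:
y = 4828 (y = (94 - 26)*71 = 68*71 = 4828)
L = -166/73 (L = -(-166)*(-1)/73 = -1*166/73 = -166/73 ≈ -2.2740)
h(I) = √(-111/41 + 83*I/82) (h(I) = √(I + (-222 + I)/82) = √(I + (-111/41 + I/82)) = √(-111/41 + 83*I/82))
h(L) - y = √(-18204 + 6806*(-166/73))/82 - 1*4828 = √(-18204 - 1129796/73)/82 - 4828 = √(-2458688/73)/82 - 4828 = (8*I*√2804441/73)/82 - 4828 = 4*I*√2804441/2993 - 4828 = -4828 + 4*I*√2804441/2993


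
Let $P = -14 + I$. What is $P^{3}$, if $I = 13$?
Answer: $-1$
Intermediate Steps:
$P = -1$ ($P = -14 + 13 = -1$)
$P^{3} = \left(-1\right)^{3} = -1$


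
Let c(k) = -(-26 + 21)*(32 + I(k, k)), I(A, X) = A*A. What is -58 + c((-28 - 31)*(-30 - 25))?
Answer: 52650227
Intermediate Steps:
I(A, X) = A²
c(k) = 160 + 5*k² (c(k) = -(-26 + 21)*(32 + k²) = -(-5)*(32 + k²) = -(-160 - 5*k²) = 160 + 5*k²)
-58 + c((-28 - 31)*(-30 - 25)) = -58 + (160 + 5*((-28 - 31)*(-30 - 25))²) = -58 + (160 + 5*(-59*(-55))²) = -58 + (160 + 5*3245²) = -58 + (160 + 5*10530025) = -58 + (160 + 52650125) = -58 + 52650285 = 52650227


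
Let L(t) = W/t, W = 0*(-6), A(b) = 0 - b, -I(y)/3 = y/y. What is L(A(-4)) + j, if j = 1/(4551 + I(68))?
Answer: 1/4548 ≈ 0.00021988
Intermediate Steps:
I(y) = -3 (I(y) = -3*y/y = -3*1 = -3)
A(b) = -b
W = 0
j = 1/4548 (j = 1/(4551 - 3) = 1/4548 ≈ 0.00021988)
L(t) = 0 (L(t) = 0/t = 0)
L(A(-4)) + j = 0 + 1/4548 = 1/4548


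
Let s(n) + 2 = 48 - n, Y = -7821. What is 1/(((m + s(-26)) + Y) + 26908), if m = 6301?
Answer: 1/25460 ≈ 3.9277e-5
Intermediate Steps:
s(n) = 46 - n (s(n) = -2 + (48 - n) = 46 - n)
1/(((m + s(-26)) + Y) + 26908) = 1/(((6301 + (46 - 1*(-26))) - 7821) + 26908) = 1/(((6301 + (46 + 26)) - 7821) + 26908) = 1/(((6301 + 72) - 7821) + 26908) = 1/((6373 - 7821) + 26908) = 1/(-1448 + 26908) = 1/25460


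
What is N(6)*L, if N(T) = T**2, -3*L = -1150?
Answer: 13800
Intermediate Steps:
L = 1150/3 (L = -1/3*(-1150) = 1150/3 ≈ 383.33)
N(6)*L = 6**2*(1150/3) = 36*(1150/3) = 13800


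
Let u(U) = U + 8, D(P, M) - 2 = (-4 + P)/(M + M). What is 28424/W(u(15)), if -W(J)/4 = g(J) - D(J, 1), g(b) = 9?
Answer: 14212/5 ≈ 2842.4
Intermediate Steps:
D(P, M) = 2 + (-4 + P)/(2*M) (D(P, M) = 2 + (-4 + P)/(M + M) = 2 + (-4 + P)/((2*M)) = 2 + (-4 + P)*(1/(2*M)) = 2 + (-4 + P)/(2*M))
u(U) = 8 + U
W(J) = -36 + 2*J (W(J) = -4*(9 - (-4 + J + 4*1)/(2*1)) = -4*(9 - (-4 + J + 4)/2) = -4*(9 - J/2) = -36 + 2*J)
28424/W(u(15)) = 28424/(-36 + 2*(8 + 15)) = 28424/(-36 + 2*23) = 28424/(-36 + 46) = 28424/10 = 28424*(⅒) = 14212/5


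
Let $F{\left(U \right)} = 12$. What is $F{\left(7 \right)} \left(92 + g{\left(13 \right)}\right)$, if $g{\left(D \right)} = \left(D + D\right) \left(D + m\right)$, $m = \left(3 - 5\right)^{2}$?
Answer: $6408$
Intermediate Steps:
$m = 4$ ($m = \left(-2\right)^{2} = 4$)
$g{\left(D \right)} = 2 D \left(4 + D\right)$ ($g{\left(D \right)} = \left(D + D\right) \left(D + 4\right) = 2 D \left(4 + D\right)$)
$F{\left(7 \right)} \left(92 + g{\left(13 \right)}\right) = 12 \left(92 + 2 \cdot 13 \left(4 + 13\right)\right) = 12 \left(92 + 2 \cdot 13 \cdot 17\right) = 12 \left(92 + 442\right) = 12 \cdot 534 = 6408$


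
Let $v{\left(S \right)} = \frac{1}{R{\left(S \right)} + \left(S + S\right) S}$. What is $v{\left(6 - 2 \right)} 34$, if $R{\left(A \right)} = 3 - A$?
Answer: $\frac{34}{31} \approx 1.0968$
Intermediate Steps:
$v{\left(S \right)} = \frac{1}{3 - S + 2 S^{2}}$ ($v{\left(S \right)} = \frac{1}{\left(3 - S\right) + \left(S + S\right) S} = \frac{1}{\left(3 - S\right) + 2 S S} = \frac{1}{\left(3 - S\right) + 2 S^{2}} = \frac{1}{3 - S + 2 S^{2}}$)
$v{\left(6 - 2 \right)} 34 = \frac{1}{3 - \left(6 - 2\right) + 2 \left(6 - 2\right)^{2}} \cdot 34 = \frac{1}{3 - 4 + 2 \cdot 4^{2}} \cdot 34 = \frac{1}{3 - 4 + 2 \cdot 16} \cdot 34 = \frac{1}{3 - 4 + 32} \cdot 34 = \frac{1}{31} \cdot 34 = \frac{34}{31}$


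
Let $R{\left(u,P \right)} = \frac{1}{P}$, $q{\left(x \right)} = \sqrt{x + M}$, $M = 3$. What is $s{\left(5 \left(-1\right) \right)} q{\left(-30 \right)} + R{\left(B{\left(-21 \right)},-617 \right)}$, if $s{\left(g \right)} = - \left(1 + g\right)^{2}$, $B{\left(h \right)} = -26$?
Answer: $- \frac{1}{617} - 48 i \sqrt{3} \approx -0.0016207 - 83.138 i$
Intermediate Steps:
$q{\left(x \right)} = \sqrt{3 + x}$ ($q{\left(x \right)} = \sqrt{x + 3} = \sqrt{3 + x}$)
$s{\left(5 \left(-1\right) \right)} q{\left(-30 \right)} + R{\left(B{\left(-21 \right)},-617 \right)} = - \left(1 + 5 \left(-1\right)\right)^{2} \sqrt{3 - 30} + \frac{1}{-617} = - \left(1 - 5\right)^{2} \sqrt{-27} - \frac{1}{617} = - \left(-4\right)^{2} \cdot 3 i \sqrt{3} - \frac{1}{617} = \left(-1\right) 16 \cdot 3 i \sqrt{3} - \frac{1}{617} = - 16 \cdot 3 i \sqrt{3} - \frac{1}{617} = - 48 i \sqrt{3} - \frac{1}{617} = - \frac{1}{617} - 48 i \sqrt{3}$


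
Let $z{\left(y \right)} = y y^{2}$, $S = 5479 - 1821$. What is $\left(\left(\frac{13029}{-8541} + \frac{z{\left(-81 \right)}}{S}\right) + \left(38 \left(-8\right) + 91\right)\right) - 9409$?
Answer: $- \frac{101735543993}{10414326} \approx -9768.8$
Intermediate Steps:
$S = 3658$
$z{\left(y \right)} = y^{3}$
$\left(\left(\frac{13029}{-8541} + \frac{z{\left(-81 \right)}}{S}\right) + \left(38 \left(-8\right) + 91\right)\right) - 9409 = \left(\left(\frac{13029}{-8541} + \frac{\left(-81\right)^{3}}{3658}\right) + \left(38 \left(-8\right) + 91\right)\right) - 9409 = \left(\left(13029 \left(- \frac{1}{8541}\right) - \frac{531441}{3658}\right) + \left(-304 + 91\right)\right) - 9409 = \left(\left(- \frac{4343}{2847} - \frac{531441}{3658}\right) - 213\right) - 9409 = \left(- \frac{1528899221}{10414326} - 213\right) - 9409 = - \frac{3747150659}{10414326} - 9409 = - \frac{101735543993}{10414326}$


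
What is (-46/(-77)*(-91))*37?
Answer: -22126/11 ≈ -2011.5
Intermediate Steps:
(-46/(-77)*(-91))*37 = (-46*(-1/77)*(-91))*37 = ((46/77)*(-91))*37 = -598/11*37 = -22126/11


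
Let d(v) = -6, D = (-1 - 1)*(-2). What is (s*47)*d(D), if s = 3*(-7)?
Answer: 5922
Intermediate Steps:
s = -21
D = 4 (D = -2*(-2) = 4)
(s*47)*d(D) = -21*47*(-6) = -987*(-6) = 5922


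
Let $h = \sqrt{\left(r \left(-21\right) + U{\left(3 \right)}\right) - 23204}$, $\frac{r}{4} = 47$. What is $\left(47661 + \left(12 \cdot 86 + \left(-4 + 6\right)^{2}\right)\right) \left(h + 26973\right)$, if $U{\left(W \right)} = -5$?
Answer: $1313504181 + 48697 i \sqrt{27157} \approx 1.3135 \cdot 10^{9} + 8.025 \cdot 10^{6} i$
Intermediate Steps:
$r = 188$ ($r = 4 \cdot 47 = 188$)
$h = i \sqrt{27157}$ ($h = \sqrt{\left(188 \left(-21\right) - 5\right) - 23204} = \sqrt{\left(-3948 - 5\right) - 23204} = \sqrt{-3953 - 23204} = \sqrt{-27157} = i \sqrt{27157} \approx 164.79 i$)
$\left(47661 + \left(12 \cdot 86 + \left(-4 + 6\right)^{2}\right)\right) \left(h + 26973\right) = \left(47661 + \left(12 \cdot 86 + \left(-4 + 6\right)^{2}\right)\right) \left(i \sqrt{27157} + 26973\right) = \left(47661 + \left(1032 + 2^{2}\right)\right) \left(26973 + i \sqrt{27157}\right) = \left(47661 + \left(1032 + 4\right)\right) \left(26973 + i \sqrt{27157}\right) = \left(47661 + 1036\right) \left(26973 + i \sqrt{27157}\right) = 48697 \left(26973 + i \sqrt{27157}\right) = 1313504181 + 48697 i \sqrt{27157}$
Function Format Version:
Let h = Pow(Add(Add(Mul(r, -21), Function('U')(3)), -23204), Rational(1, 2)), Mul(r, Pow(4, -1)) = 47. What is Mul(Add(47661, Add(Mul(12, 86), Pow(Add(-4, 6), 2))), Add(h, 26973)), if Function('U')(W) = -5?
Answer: Add(1313504181, Mul(48697, I, Pow(27157, Rational(1, 2)))) ≈ Add(1.3135e+9, Mul(8.0250e+6, I))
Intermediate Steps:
r = 188 (r = Mul(4, 47) = 188)
h = Mul(I, Pow(27157, Rational(1, 2))) (h = Pow(Add(Add(Mul(188, -21), -5), -23204), Rational(1, 2)) = Pow(Add(Add(-3948, -5), -23204), Rational(1, 2)) = Pow(Add(-3953, -23204), Rational(1, 2)) = Pow(-27157, Rational(1, 2)) = Mul(I, Pow(27157, Rational(1, 2))) ≈ Mul(164.79, I))
Mul(Add(47661, Add(Mul(12, 86), Pow(Add(-4, 6), 2))), Add(h, 26973)) = Mul(Add(47661, Add(Mul(12, 86), Pow(Add(-4, 6), 2))), Add(Mul(I, Pow(27157, Rational(1, 2))), 26973)) = Mul(Add(47661, Add(1032, Pow(2, 2))), Add(26973, Mul(I, Pow(27157, Rational(1, 2))))) = Mul(Add(47661, Add(1032, 4)), Add(26973, Mul(I, Pow(27157, Rational(1, 2))))) = Mul(Add(47661, 1036), Add(26973, Mul(I, Pow(27157, Rational(1, 2))))) = Mul(48697, Add(26973, Mul(I, Pow(27157, Rational(1, 2))))) = Add(1313504181, Mul(48697, I, Pow(27157, Rational(1, 2))))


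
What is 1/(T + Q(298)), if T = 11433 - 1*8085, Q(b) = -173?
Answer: 1/3175 ≈ 0.00031496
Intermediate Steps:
T = 3348 (T = 11433 - 8085 = 3348)
1/(T + Q(298)) = 1/(3348 - 173) = 1/3175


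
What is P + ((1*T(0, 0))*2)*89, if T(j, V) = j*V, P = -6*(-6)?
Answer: 36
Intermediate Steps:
P = 36
T(j, V) = V*j
P + ((1*T(0, 0))*2)*89 = 36 + ((1*(0*0))*2)*89 = 36 + ((1*0)*2)*89 = 36 + (0*2)*89 = 36 + 0*89 = 36 + 0 = 36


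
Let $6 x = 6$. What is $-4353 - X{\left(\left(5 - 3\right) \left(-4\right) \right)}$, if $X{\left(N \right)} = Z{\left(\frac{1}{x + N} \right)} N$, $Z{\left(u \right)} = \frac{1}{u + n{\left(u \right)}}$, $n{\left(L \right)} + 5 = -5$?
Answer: $- \frac{309119}{71} \approx -4353.8$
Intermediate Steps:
$x = 1$ ($x = \frac{1}{6} \cdot 6 = 1$)
$n{\left(L \right)} = -10$ ($n{\left(L \right)} = -5 - 5 = -10$)
$Z{\left(u \right)} = \frac{1}{-10 + u}$ ($Z{\left(u \right)} = \frac{1}{u - 10} = \frac{1}{-10 + u}$)
$X{\left(N \right)} = \frac{N}{-10 + \frac{1}{1 + N}}$
$-4353 - X{\left(\left(5 - 3\right) \left(-4\right) \right)} = -4353 - - \frac{\left(5 - 3\right) \left(-4\right) \left(1 + \left(5 - 3\right) \left(-4\right)\right)}{9 + 10 \left(5 - 3\right) \left(-4\right)} = -4353 - - \frac{2 \left(-4\right) \left(1 + 2 \left(-4\right)\right)}{9 + 10 \cdot 2 \left(-4\right)} = -4353 - \left(-1\right) \left(-8\right) \frac{1}{9 + 10 \left(-8\right)} \left(1 - 8\right) = -4353 - \left(-1\right) \left(-8\right) \frac{1}{9 - 80} \left(-7\right) = -4353 - \left(-1\right) \left(-8\right) \frac{1}{-71} \left(-7\right) = -4353 - \left(-1\right) \left(-8\right) \left(- \frac{1}{71}\right) \left(-7\right) = -4353 - \frac{56}{71} = - \frac{309119}{71}$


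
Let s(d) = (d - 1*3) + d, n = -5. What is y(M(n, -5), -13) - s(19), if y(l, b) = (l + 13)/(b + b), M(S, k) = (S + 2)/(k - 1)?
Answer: -1847/52 ≈ -35.519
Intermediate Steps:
M(S, k) = (2 + S)/(-1 + k)
y(l, b) = (13 + l)/(2*b) (y(l, b) = (13 + l)/((2*b)) = (13 + l)*(1/(2*b)) = (13 + l)/(2*b))
s(d) = -3 + 2*d (s(d) = (d - 3) + d = (-3 + d) + d = -3 + 2*d)
y(M(n, -5), -13) - s(19) = (1/2)*(13 + (2 - 5)/(-1 - 5))/(-13) - (-3 + 2*19) = (1/2)*(-1/13)*(13 - 3/(-6)) - (-3 + 38) = (1/2)*(-1/13)*(13 - 1/6*(-3)) - 1*35 = (1/2)*(-1/13)*(13 + 1/2) - 35 = (1/2)*(-1/13)*(27/2) - 35 = -27/52 - 35 = -1847/52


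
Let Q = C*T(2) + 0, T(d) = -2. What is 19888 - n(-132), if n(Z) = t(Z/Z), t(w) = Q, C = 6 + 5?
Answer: 19910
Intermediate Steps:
C = 11
Q = -22 (Q = 11*(-2) + 0 = -22 + 0 = -22)
t(w) = -22
n(Z) = -22
19888 - n(-132) = 19888 - 1*(-22) = 19888 + 22 = 19910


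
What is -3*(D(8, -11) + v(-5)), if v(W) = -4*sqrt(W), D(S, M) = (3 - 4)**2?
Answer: -3 + 12*I*sqrt(5) ≈ -3.0 + 26.833*I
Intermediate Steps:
D(S, M) = 1 (D(S, M) = (-1)**2 = 1)
-3*(D(8, -11) + v(-5)) = -3*(1 - 4*I*sqrt(5)) = -3 + 12*I*sqrt(5)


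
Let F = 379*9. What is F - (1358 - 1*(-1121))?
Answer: 932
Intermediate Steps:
F = 3411
F - (1358 - 1*(-1121)) = 3411 - (1358 - 1*(-1121)) = 3411 - (1358 + 1121) = 3411 - 1*2479 = 3411 - 2479 = 932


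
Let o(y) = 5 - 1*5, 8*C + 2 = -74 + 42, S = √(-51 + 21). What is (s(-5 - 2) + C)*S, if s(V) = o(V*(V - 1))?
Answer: -17*I*√30/4 ≈ -23.278*I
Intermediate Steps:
S = I*√30 (S = √(-30) = I*√30 ≈ 5.4772*I)
C = -17/4 (C = -¼ + (-74 + 42)/8 = -¼ + (⅛)*(-32) = -¼ - 4 = -17/4 ≈ -4.2500)
o(y) = 0 (o(y) = 5 - 5 = 0)
s(V) = 0
(s(-5 - 2) + C)*S = (0 - 17/4)*(I*√30) = -17*I*√30/4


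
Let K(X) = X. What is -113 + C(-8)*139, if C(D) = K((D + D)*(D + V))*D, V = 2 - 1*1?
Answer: -124657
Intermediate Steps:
V = 1 (V = 2 - 1 = 1)
C(D) = 2*D²*(1 + D) (C(D) = ((D + D)*(D + 1))*D = ((2*D)*(1 + D))*D = (2*D*(1 + D))*D = 2*D²*(1 + D))
-113 + C(-8)*139 = -113 + (2*(-8)²*(1 - 8))*139 = -113 + (2*64*(-7))*139 = -113 - 896*139 = -113 - 124544 = -124657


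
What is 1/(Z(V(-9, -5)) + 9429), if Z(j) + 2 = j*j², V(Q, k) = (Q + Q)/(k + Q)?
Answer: 343/3234190 ≈ 0.00010605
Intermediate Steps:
V(Q, k) = 2*Q/(Q + k) (V(Q, k) = (2*Q)/(Q + k) = 2*Q/(Q + k))
Z(j) = -2 + j³ (Z(j) = -2 + j*j² = -2 + j³)
1/(Z(V(-9, -5)) + 9429) = 1/((-2 + (2*(-9)/(-9 - 5))³) + 9429) = 1/((-2 + (2*(-9)/(-14))³) + 9429) = 1/((-2 + (2*(-9)*(-1/14))³) + 9429) = 1/((-2 + (9/7)³) + 9429) = 1/((-2 + 729/343) + 9429) = 1/(43/343 + 9429) = 1/(3234190/343) = 343/3234190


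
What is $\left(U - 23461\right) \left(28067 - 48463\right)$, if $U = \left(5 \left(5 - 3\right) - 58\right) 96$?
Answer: $572495324$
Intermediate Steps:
$U = -4608$ ($U = \left(5 \cdot 2 - 58\right) 96 = \left(10 - 58\right) 96 = \left(-48\right) 96 = -4608$)
$\left(U - 23461\right) \left(28067 - 48463\right) = \left(-4608 - 23461\right) \left(28067 - 48463\right) = \left(-4608 - 23461\right) \left(-20396\right) = \left(-28069\right) \left(-20396\right) = 572495324$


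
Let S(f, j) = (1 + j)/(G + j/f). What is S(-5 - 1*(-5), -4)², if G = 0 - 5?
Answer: 0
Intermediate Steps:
G = -5
S(f, j) = (1 + j)/(-5 + j/f)
S(-5 - 1*(-5), -4)² = (-(-5 - 1*(-5))*(1 - 4)/(-1*(-4) + 5*(-5 - 1*(-5))))² = (-1*(-5 + 5)*(-3)/(4 + 5*(-5 + 5)))² = (-1*0*(-3)/(4 + 5*0))² = (-1*0*(-3)/(4 + 0))² = (-1*0*(-3)/4)² = (-1*0*¼*(-3))² = 0² = 0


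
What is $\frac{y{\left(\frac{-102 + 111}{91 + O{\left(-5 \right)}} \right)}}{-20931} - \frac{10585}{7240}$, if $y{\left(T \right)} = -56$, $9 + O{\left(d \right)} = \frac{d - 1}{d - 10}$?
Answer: $- \frac{44229839}{30308088} \approx -1.4593$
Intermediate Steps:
$O{\left(d \right)} = -9 + \frac{-1 + d}{-10 + d}$ ($O{\left(d \right)} = -9 + \frac{d - 1}{d - 10} = -9 + \frac{-1 + d}{-10 + d}$)
$\frac{y{\left(\frac{-102 + 111}{91 + O{\left(-5 \right)}} \right)}}{-20931} - \frac{10585}{7240} = - \frac{56}{-20931} - \frac{10585}{7240} = \left(-56\right) \left(- \frac{1}{20931}\right) - \frac{2117}{1448} = \frac{56}{20931} - \frac{2117}{1448} = - \frac{44229839}{30308088}$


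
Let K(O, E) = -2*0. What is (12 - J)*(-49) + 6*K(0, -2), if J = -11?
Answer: -1127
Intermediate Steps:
K(O, E) = 0
(12 - J)*(-49) + 6*K(0, -2) = (12 - 1*(-11))*(-49) + 6*0 = (12 + 11)*(-49) + 0 = 23*(-49) + 0 = -1127 + 0 = -1127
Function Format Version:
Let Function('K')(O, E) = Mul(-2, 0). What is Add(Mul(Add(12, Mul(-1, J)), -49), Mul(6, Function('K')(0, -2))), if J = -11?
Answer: -1127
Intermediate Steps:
Function('K')(O, E) = 0
Add(Mul(Add(12, Mul(-1, J)), -49), Mul(6, Function('K')(0, -2))) = Add(Mul(Add(12, Mul(-1, -11)), -49), Mul(6, 0)) = Add(Mul(Add(12, 11), -49), 0) = Add(Mul(23, -49), 0) = Add(-1127, 0) = -1127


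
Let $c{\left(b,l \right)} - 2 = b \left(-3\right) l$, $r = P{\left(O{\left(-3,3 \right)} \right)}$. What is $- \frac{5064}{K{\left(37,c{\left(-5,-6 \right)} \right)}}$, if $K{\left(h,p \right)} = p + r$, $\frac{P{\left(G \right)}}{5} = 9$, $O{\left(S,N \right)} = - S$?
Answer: $\frac{5064}{43} \approx 117.77$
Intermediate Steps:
$P{\left(G \right)} = 45$ ($P{\left(G \right)} = 5 \cdot 9 = 45$)
$r = 45$
$c{\left(b,l \right)} = 2 - 3 b l$ ($c{\left(b,l \right)} = 2 + b \left(-3\right) l = 2 + - 3 b l = 2 - 3 b l$)
$K{\left(h,p \right)} = 45 + p$ ($K{\left(h,p \right)} = p + 45 = 45 + p$)
$- \frac{5064}{K{\left(37,c{\left(-5,-6 \right)} \right)}} = - \frac{5064}{45 + \left(2 - \left(-15\right) \left(-6\right)\right)} = - \frac{5064}{45 + \left(2 - 90\right)} = - \frac{5064}{45 - 88} = - \frac{5064}{-43} = \left(-5064\right) \left(- \frac{1}{43}\right) = \frac{5064}{43}$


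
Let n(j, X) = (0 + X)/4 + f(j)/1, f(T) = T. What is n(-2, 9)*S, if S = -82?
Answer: -41/2 ≈ -20.500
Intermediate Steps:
n(j, X) = j + X/4 (n(j, X) = (0 + X)/4 + j/1 = X*(¼) + j*1 = X/4 + j = j + X/4)
n(-2, 9)*S = (-2 + (¼)*9)*(-82) = (-2 + 9/4)*(-82) = (¼)*(-82) = -41/2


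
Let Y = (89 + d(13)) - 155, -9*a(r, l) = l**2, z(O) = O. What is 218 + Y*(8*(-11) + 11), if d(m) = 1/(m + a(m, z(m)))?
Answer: 276293/52 ≈ 5313.3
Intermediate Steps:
a(r, l) = -l**2/9
d(m) = 1/(m - m**2/9)
Y = -3441/52 (Y = (89 - 9/(13*(-9 + 13))) - 155 = (89 - 9*1/13/4) - 155 = (89 - 9*1/13*1/4) - 155 = (89 - 9/52) - 155 = 4619/52 - 155 = -3441/52 ≈ -66.173)
218 + Y*(8*(-11) + 11) = 218 - 3441*(8*(-11) + 11)/52 = 218 - 3441*(-88 + 11)/52 = 218 - 3441/52*(-77) = 218 + 264957/52 = 276293/52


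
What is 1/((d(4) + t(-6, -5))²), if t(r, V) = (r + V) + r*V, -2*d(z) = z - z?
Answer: 1/361 ≈ 0.0027701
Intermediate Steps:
d(z) = 0 (d(z) = -(z - z)/2 = -½*0 = 0)
t(r, V) = V + r + V*r (t(r, V) = (V + r) + V*r = V + r + V*r)
1/((d(4) + t(-6, -5))²) = 1/((0 + (-5 - 6 - 5*(-6)))²) = 1/((0 + (-5 - 6 + 30))²) = 1/((0 + 19)²) = 1/(19²) = 1/361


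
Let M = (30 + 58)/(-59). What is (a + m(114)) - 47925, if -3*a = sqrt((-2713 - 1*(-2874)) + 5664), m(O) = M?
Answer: -2827663/59 - 5*sqrt(233)/3 ≈ -47952.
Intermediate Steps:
M = -88/59 (M = 88*(-1/59) = -88/59 ≈ -1.4915)
m(O) = -88/59
a = -5*sqrt(233)/3 (a = -sqrt((-2713 - 1*(-2874)) + 5664)/3 = -sqrt((-2713 + 2874) + 5664)/3 = -sqrt(161 + 5664)/3 = -5*sqrt(233)/3 ≈ -25.441)
(a + m(114)) - 47925 = (-5*sqrt(233)/3 - 88/59) - 47925 = (-88/59 - 5*sqrt(233)/3) - 47925 = -2827663/59 - 5*sqrt(233)/3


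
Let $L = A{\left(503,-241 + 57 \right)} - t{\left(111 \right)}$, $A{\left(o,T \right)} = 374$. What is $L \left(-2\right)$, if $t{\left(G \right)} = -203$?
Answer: $-1154$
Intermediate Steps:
$L = 577$ ($L = 374 - -203 = 374 + 203 = 577$)
$L \left(-2\right) = 577 \left(-2\right) = -1154$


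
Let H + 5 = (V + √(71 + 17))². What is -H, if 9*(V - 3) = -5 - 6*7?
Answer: -7123/81 + 80*√22/9 ≈ -46.246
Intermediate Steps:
V = -20/9 (V = 3 + (-5 - 6*7)/9 = 3 + (-5 - 42)/9 = 3 + (⅑)*(-47) = 3 - 47/9 = -20/9 ≈ -2.2222)
H = -5 + (-20/9 + 2*√22)² (H = -5 + (-20/9 + √(71 + 17))² = -5 + (-20/9 + √88)² = -5 + (-20/9 + 2*√22)² ≈ 46.246)
-H = -(7123/81 - 80*√22/9) = -7123/81 + 80*√22/9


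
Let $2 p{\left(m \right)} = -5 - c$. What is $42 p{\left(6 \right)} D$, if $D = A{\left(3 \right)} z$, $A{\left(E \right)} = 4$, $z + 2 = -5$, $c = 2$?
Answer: $4116$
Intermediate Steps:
$z = -7$ ($z = -2 - 5 = -7$)
$p{\left(m \right)} = - \frac{7}{2}$ ($p{\left(m \right)} = \frac{-5 - 2}{2} = \frac{1}{2} \left(-7\right) = - \frac{7}{2}$)
$D = -28$ ($D = 4 \left(-7\right) = -28$)
$42 p{\left(6 \right)} D = 42 \left(- \frac{7}{2}\right) \left(-28\right) = \left(-147\right) \left(-28\right) = 4116$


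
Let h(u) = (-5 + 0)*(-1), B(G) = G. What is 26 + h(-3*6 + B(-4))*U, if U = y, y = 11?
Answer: 81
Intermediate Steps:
U = 11
h(u) = 5 (h(u) = -5*(-1) = 5)
26 + h(-3*6 + B(-4))*U = 26 + 5*11 = 26 + 55 = 81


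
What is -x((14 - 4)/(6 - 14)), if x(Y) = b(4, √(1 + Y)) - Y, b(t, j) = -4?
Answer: 11/4 ≈ 2.7500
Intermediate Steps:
x(Y) = -4 - Y
-x((14 - 4)/(6 - 14)) = -(-4 - (14 - 4)/(6 - 14)) = -(-4 - 10/(-8)) = -(-4 - 10*(-1)/8) = -(-4 - 1*(-5/4)) = -(-4 + 5/4) = -1*(-11/4) = 11/4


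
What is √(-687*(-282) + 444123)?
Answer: 3*√70873 ≈ 798.66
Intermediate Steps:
√(-687*(-282) + 444123) = √(193734 + 444123) = √637857 = 3*√70873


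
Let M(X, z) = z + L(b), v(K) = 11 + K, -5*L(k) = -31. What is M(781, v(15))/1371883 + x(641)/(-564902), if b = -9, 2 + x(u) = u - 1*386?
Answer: -1644482773/3874897252330 ≈ -0.00042439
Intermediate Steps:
x(u) = -388 + u (x(u) = -2 + (u - 1*386) = -2 + (u - 386) = -2 + (-386 + u) = -388 + u)
L(k) = 31/5 (L(k) = -1/5*(-31) = 31/5)
M(X, z) = 31/5 + z (M(X, z) = z + 31/5 = 31/5 + z)
M(781, v(15))/1371883 + x(641)/(-564902) = (31/5 + (11 + 15))/1371883 + (-388 + 641)/(-564902) = (31/5 + 26)*(1/1371883) + 253*(-1/564902) = (161/5)*(1/1371883) - 253/564902 = 161/6859415 - 253/564902 = -1644482773/3874897252330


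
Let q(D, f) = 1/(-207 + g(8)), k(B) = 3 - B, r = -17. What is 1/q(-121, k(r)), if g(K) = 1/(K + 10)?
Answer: -3725/18 ≈ -206.94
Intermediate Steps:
g(K) = 1/(10 + K)
q(D, f) = -18/3725 (q(D, f) = 1/(-207 + 1/(10 + 8)) = 1/(-207 + 1/18) = 1/(-3725/18) = -18/3725)
1/q(-121, k(r)) = 1/(-18/3725) = -3725/18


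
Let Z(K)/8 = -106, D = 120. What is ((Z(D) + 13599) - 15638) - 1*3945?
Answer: -6832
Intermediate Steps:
Z(K) = -848 (Z(K) = 8*(-106) = -848)
((Z(D) + 13599) - 15638) - 1*3945 = ((-848 + 13599) - 15638) - 1*3945 = (12751 - 15638) - 3945 = -2887 - 3945 = -6832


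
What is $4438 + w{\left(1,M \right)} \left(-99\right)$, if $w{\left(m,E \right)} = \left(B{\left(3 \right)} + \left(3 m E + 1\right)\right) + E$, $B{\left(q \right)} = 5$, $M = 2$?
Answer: $3052$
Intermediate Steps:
$w{\left(m,E \right)} = 6 + E + 3 E m$ ($w{\left(m,E \right)} = \left(5 + \left(3 m E + 1\right)\right) + E = \left(5 + \left(3 E m + 1\right)\right) + E = \left(5 + \left(1 + 3 E m\right)\right) + E = \left(6 + 3 E m\right) + E = 6 + E + 3 E m$)
$4438 + w{\left(1,M \right)} \left(-99\right) = 4438 + \left(6 + 2 + 3 \cdot 2 \cdot 1\right) \left(-99\right) = 4438 + \left(6 + 2 + 6\right) \left(-99\right) = 4438 + 14 \left(-99\right) = 4438 - 1386 = 3052$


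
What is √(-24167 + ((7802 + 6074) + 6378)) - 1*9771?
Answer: -9771 + I*√3913 ≈ -9771.0 + 62.554*I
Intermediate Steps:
√(-24167 + ((7802 + 6074) + 6378)) - 1*9771 = √(-24167 + (13876 + 6378)) - 9771 = √(-24167 + 20254) - 9771 = √(-3913) - 9771 = I*√3913 - 9771 = -9771 + I*√3913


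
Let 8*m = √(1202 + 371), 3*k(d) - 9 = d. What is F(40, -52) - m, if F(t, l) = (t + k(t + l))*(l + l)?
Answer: -4056 - 11*√13/8 ≈ -4061.0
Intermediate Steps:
k(d) = 3 + d/3
F(t, l) = 2*l*(3 + l/3 + 4*t/3) (F(t, l) = (t + (3 + (t + l)/3))*(l + l) = (t + (3 + (l + t)/3))*(2*l) = (t + (3 + (l/3 + t/3)))*(2*l) = (t + (3 + l/3 + t/3))*(2*l) = (3 + l/3 + 4*t/3)*(2*l) = 2*l*(3 + l/3 + 4*t/3))
m = 11*√13/8 (m = √(1202 + 371)/8 = √1573/8 = (11*√13)/8 = 11*√13/8 ≈ 4.9576)
F(40, -52) - m = (⅔)*(-52)*(9 - 52 + 4*40) - 11*√13/8 = (⅔)*(-52)*(9 - 52 + 160) - 11*√13/8 = (⅔)*(-52)*117 - 11*√13/8 = -4056 - 11*√13/8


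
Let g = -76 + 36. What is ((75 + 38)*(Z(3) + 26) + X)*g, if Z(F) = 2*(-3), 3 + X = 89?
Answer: -93840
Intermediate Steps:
X = 86 (X = -3 + 89 = 86)
g = -40
Z(F) = -6
((75 + 38)*(Z(3) + 26) + X)*g = ((75 + 38)*(-6 + 26) + 86)*(-40) = (113*20 + 86)*(-40) = (2260 + 86)*(-40) = 2346*(-40) = -93840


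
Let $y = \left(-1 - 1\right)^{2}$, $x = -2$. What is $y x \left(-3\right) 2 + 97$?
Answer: $145$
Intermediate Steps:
$y = 4$ ($y = \left(-2\right)^{2} = 4$)
$y x \left(-3\right) 2 + 97 = 4 \left(-2\right) \left(-3\right) 2 + 97 = 4 \cdot 6 \cdot 2 + 97 = 4 \cdot 12 + 97 = 48 + 97 = 145$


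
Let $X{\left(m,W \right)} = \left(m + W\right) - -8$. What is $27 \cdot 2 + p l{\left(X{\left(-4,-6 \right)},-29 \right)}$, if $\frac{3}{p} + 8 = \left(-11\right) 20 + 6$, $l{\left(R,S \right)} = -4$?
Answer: $\frac{2000}{37} \approx 54.054$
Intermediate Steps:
$X{\left(m,W \right)} = 8 + W + m$ ($X{\left(m,W \right)} = \left(W + m\right) + 8 = 8 + W + m$)
$p = - \frac{1}{74}$ ($p = \frac{3}{-8 + \left(\left(-11\right) 20 + 6\right)} = \frac{3}{-8 + \left(-220 + 6\right)} = \frac{3}{-8 - 214} = \frac{3}{-222} = 3 \left(- \frac{1}{222}\right) = - \frac{1}{74} \approx -0.013514$)
$27 \cdot 2 + p l{\left(X{\left(-4,-6 \right)},-29 \right)} = 27 \cdot 2 - - \frac{2}{37} = 54 + \frac{2}{37} = \frac{2000}{37}$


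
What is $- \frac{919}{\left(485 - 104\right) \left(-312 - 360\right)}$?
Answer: $\frac{919}{256032} \approx 0.0035894$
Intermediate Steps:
$- \frac{919}{\left(485 - 104\right) \left(-312 - 360\right)} = - \frac{919}{381 \left(-672\right)} = - \frac{919}{-256032} = \left(-919\right) \left(- \frac{1}{256032}\right) = \frac{919}{256032}$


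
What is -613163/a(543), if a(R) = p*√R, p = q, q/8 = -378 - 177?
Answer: 613163*√543/2410920 ≈ 5.9264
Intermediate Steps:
q = -4440 (q = 8*(-378 - 177) = 8*(-555) = -4440)
p = -4440
a(R) = -4440*√R
-613163/a(543) = -613163*(-√543/2410920) = -(-613163)*√543/2410920 = 613163*√543/2410920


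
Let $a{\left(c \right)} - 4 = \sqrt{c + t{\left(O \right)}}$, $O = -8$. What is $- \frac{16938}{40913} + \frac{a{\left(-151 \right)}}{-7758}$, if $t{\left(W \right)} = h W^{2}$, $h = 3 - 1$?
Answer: $- \frac{65784328}{158701527} - \frac{i \sqrt{23}}{7758} \approx -0.41452 - 0.00061818 i$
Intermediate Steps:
$h = 2$
$t{\left(W \right)} = 2 W^{2}$
$a{\left(c \right)} = 4 + \sqrt{128 + c}$ ($a{\left(c \right)} = 4 + \sqrt{c + 2 \left(-8\right)^{2}} = 4 + \sqrt{c + 2 \cdot 64} = 4 + \sqrt{c + 128} = 4 + \sqrt{128 + c}$)
$- \frac{16938}{40913} + \frac{a{\left(-151 \right)}}{-7758} = - \frac{16938}{40913} + \frac{4 + \sqrt{128 - 151}}{-7758} = \left(-16938\right) \frac{1}{40913} + \left(4 + \sqrt{-23}\right) \left(- \frac{1}{7758}\right) = - \frac{16938}{40913} + \left(4 + i \sqrt{23}\right) \left(- \frac{1}{7758}\right) = - \frac{16938}{40913} - \left(\frac{2}{3879} + \frac{i \sqrt{23}}{7758}\right) = - \frac{65784328}{158701527} - \frac{i \sqrt{23}}{7758}$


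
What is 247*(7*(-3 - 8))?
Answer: -19019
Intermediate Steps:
247*(7*(-3 - 8)) = 247*(7*(-11)) = 247*(-77) = -19019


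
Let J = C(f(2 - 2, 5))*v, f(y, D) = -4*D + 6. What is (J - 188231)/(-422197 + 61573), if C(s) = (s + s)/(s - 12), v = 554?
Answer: 2439247/4688112 ≈ 0.52030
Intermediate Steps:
f(y, D) = 6 - 4*D
C(s) = 2*s/(-12 + s) (C(s) = (2*s)/(-12 + s) = 2*s/(-12 + s))
J = 7756/13 (J = (2*(6 - 4*5)/(-12 + (6 - 4*5)))*554 = (2*(6 - 20)/(-12 + (6 - 20)))*554 = (2*(-14)/(-12 - 14))*554 = (2*(-14)/(-26))*554 = (2*(-14)*(-1/26))*554 = (14/13)*554 = 7756/13 ≈ 596.62)
(J - 188231)/(-422197 + 61573) = (7756/13 - 188231)/(-422197 + 61573) = -2439247/13/(-360624) = -2439247/13*(-1/360624) = 2439247/4688112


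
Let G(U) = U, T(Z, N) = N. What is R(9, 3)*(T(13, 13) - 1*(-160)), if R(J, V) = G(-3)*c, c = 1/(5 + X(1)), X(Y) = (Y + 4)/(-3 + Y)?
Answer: -1038/5 ≈ -207.60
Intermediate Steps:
X(Y) = (4 + Y)/(-3 + Y)
c = 2/5 (c = 1/(5 + (4 + 1)/(-3 + 1)) = 1/(5 + 5/(-2)) = 1/(5 - 1/2*5) = 1/(5 - 5/2) = 1/(5/2) = 2/5 ≈ 0.40000)
R(J, V) = -6/5 (R(J, V) = -3*2/5 = -6/5)
R(9, 3)*(T(13, 13) - 1*(-160)) = -6*(13 - 1*(-160))/5 = -6*(13 + 160)/5 = -6/5*173 = -1038/5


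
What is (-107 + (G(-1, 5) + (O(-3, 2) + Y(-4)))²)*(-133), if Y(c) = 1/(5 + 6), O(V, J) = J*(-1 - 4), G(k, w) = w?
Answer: 1334123/121 ≈ 11026.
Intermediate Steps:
O(V, J) = -5*J (O(V, J) = J*(-5) = -5*J)
Y(c) = 1/11
(-107 + (G(-1, 5) + (O(-3, 2) + Y(-4)))²)*(-133) = (-107 + (5 + (-5*2 + 1/11))²)*(-133) = (-107 + (5 + (-10 + 1/11))²)*(-133) = (-107 + (5 - 109/11)²)*(-133) = (-107 + (-54/11)²)*(-133) = (-107 + 2916/121)*(-133) = -10031/121*(-133) = 1334123/121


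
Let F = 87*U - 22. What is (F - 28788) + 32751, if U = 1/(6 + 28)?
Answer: 134081/34 ≈ 3943.6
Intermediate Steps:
U = 1/34 ≈ 0.029412
F = -661/34 (F = 87*(1/34) - 22 = 87/34 - 22 = -661/34 ≈ -19.441)
(F - 28788) + 32751 = (-661/34 - 28788) + 32751 = -979453/34 + 32751 = 134081/34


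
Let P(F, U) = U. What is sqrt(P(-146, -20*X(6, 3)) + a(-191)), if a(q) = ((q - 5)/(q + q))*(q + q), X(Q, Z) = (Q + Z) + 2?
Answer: 4*I*sqrt(26) ≈ 20.396*I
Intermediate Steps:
X(Q, Z) = 2 + Q + Z
a(q) = -5 + q (a(q) = ((-5 + q)/((2*q)))*(2*q) = ((-5 + q)*(1/(2*q)))*(2*q) = ((-5 + q)/(2*q))*(2*q) = -5 + q)
sqrt(P(-146, -20*X(6, 3)) + a(-191)) = sqrt(-20*(2 + 6 + 3) + (-5 - 191)) = sqrt(-20*11 - 196) = sqrt(-220 - 196) = sqrt(-416) = 4*I*sqrt(26)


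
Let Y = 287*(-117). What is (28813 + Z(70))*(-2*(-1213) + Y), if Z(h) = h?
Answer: -899792099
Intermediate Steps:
Y = -33579
(28813 + Z(70))*(-2*(-1213) + Y) = (28813 + 70)*(-2*(-1213) - 33579) = 28883*(2426 - 33579) = 28883*(-31153) = -899792099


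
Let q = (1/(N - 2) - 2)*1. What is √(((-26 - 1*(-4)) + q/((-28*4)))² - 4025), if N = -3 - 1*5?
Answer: I*√90670711/160 ≈ 59.513*I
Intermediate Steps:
N = -8 (N = -3 - 5 = -8)
q = -21/10 (q = (1/(-8 - 2) - 2)*1 = (1/(-10) - 2)*1 = (-⅒ - 2)*1 = -21/10*1 = -21/10 ≈ -2.1000)
√(((-26 - 1*(-4)) + q/((-28*4)))² - 4025) = √(((-26 - 1*(-4)) - 21/(10*((-28*4))))² - 4025) = √(((-26 + 4) - 21/10/(-112))² - 4025) = √((-22 - 21/10*(-1/112))² - 4025) = √((-22 + 3/160)² - 4025) = √((-3517/160)² - 4025) = √(12369289/25600 - 4025) = √(-90670711/25600) = I*√90670711/160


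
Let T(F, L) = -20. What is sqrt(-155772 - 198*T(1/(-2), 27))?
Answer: 6*I*sqrt(4217) ≈ 389.63*I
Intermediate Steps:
sqrt(-155772 - 198*T(1/(-2), 27)) = sqrt(-155772 - 198*(-20)) = sqrt(-155772 + 3960) = sqrt(-151812) = 6*I*sqrt(4217)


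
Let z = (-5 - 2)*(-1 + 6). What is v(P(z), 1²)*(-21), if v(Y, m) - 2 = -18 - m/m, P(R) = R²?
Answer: 357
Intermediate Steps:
z = -35 (z = -7*5 = -35)
v(Y, m) = -17 (v(Y, m) = 2 + (-18 - m/m) = 2 + (-18 - 1*1) = 2 + (-18 - 1) = 2 - 19 = -17)
v(P(z), 1²)*(-21) = -17*(-21) = 357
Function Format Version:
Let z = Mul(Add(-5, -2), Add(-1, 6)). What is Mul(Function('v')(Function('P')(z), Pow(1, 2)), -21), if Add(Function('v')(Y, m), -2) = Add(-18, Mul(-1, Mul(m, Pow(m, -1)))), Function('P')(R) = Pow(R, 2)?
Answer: 357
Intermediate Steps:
z = -35 (z = Mul(-7, 5) = -35)
Function('v')(Y, m) = -17 (Function('v')(Y, m) = Add(2, Add(-18, Mul(-1, Mul(m, Pow(m, -1))))) = Add(2, Add(-18, Mul(-1, 1))) = Add(2, Add(-18, -1)) = Add(2, -19) = -17)
Mul(Function('v')(Function('P')(z), Pow(1, 2)), -21) = Mul(-17, -21) = 357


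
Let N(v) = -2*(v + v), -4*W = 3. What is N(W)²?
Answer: 9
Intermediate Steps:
W = -¾ (W = -¼*3 = -¾ ≈ -0.75000)
N(v) = -4*v
N(W)² = (-4*(-¾))² = 3² = 9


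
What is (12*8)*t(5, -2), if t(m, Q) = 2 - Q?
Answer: 384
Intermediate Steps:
(12*8)*t(5, -2) = (12*8)*(2 - 1*(-2)) = 96*(2 + 2) = 96*4 = 384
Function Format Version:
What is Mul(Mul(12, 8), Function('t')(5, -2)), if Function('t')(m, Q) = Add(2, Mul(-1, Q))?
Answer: 384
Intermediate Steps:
Mul(Mul(12, 8), Function('t')(5, -2)) = Mul(Mul(12, 8), Add(2, Mul(-1, -2))) = Mul(96, Add(2, 2)) = Mul(96, 4) = 384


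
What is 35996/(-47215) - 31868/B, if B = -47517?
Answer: -205774312/2243515155 ≈ -0.091720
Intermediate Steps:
35996/(-47215) - 31868/B = 35996/(-47215) - 31868/(-47517) = 35996*(-1/47215) - 31868*(-1/47517) = -35996/47215 + 31868/47517 = -205774312/2243515155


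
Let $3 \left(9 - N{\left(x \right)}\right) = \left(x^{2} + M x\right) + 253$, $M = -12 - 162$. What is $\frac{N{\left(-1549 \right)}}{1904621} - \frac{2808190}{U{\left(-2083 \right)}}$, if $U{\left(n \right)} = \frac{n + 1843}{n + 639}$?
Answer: $- \frac{64360738119515}{3809242} \approx -1.6896 \cdot 10^{7}$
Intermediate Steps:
$M = -174$ ($M = -12 - 162 = -174$)
$U{\left(n \right)} = \frac{1843 + n}{639 + n}$
$N{\left(x \right)} = - \frac{226}{3} + 58 x - \frac{x^{2}}{3}$ ($N{\left(x \right)} = 9 - \frac{\left(x^{2} - 174 x\right) + 253}{3} = 9 - \frac{253 + x^{2} - 174 x}{3} = 9 - \left(\frac{253}{3} - 58 x + \frac{x^{2}}{3}\right) = - \frac{226}{3} + 58 x - \frac{x^{2}}{3}$)
$\frac{N{\left(-1549 \right)}}{1904621} - \frac{2808190}{U{\left(-2083 \right)}} = \frac{- \frac{226}{3} + 58 \left(-1549\right) - \frac{\left(-1549\right)^{2}}{3}}{1904621} - \frac{2808190}{\frac{1}{639 - 2083} \left(1843 - 2083\right)} = \left(- \frac{226}{3} - 89842 - \frac{2399401}{3}\right) \frac{1}{1904621} - \frac{2808190}{\frac{1}{-1444} \left(-240\right)} = \left(- \frac{226}{3} - 89842 - \frac{2399401}{3}\right) \frac{1}{1904621} - \frac{2808190}{\left(- \frac{1}{1444}\right) \left(-240\right)} = \left(- \frac{2669153}{3}\right) \frac{1}{1904621} - \frac{2808190}{\frac{60}{361}} = - \frac{2669153}{5713863} - \frac{101375659}{6} = - \frac{64360738119515}{3809242}$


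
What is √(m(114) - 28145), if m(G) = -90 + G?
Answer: I*√28121 ≈ 167.69*I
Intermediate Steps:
√(m(114) - 28145) = √((-90 + 114) - 28145) = √(24 - 28145) = √(-28121) = I*√28121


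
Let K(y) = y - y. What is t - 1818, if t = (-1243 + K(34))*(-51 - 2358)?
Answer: 2992569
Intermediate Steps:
K(y) = 0
t = 2994387 (t = (-1243 + 0)*(-51 - 2358) = -1243*(-2409) = 2994387)
t - 1818 = 2994387 - 1818 = 2992569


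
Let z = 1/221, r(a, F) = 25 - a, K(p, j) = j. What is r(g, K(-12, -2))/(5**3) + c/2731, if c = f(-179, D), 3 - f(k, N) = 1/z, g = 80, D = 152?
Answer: -35491/68275 ≈ -0.51982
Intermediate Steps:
z = 1/221 ≈ 0.0045249
f(k, N) = -218 (f(k, N) = 3 - 1/1/221 = 3 - 1*221 = 3 - 221 = -218)
c = -218
r(g, K(-12, -2))/(5**3) + c/2731 = (25 - 1*80)/(5**3) - 218/2731 = (25 - 80)/125 - 218*1/2731 = -55*1/125 - 218/2731 = -11/25 - 218/2731 = -35491/68275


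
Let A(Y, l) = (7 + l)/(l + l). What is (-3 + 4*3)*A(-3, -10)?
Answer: 27/20 ≈ 1.3500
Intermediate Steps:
A(Y, l) = (7 + l)/(2*l) (A(Y, l) = (7 + l)/((2*l)) = (7 + l)*(1/(2*l)) = (7 + l)/(2*l))
(-3 + 4*3)*A(-3, -10) = (-3 + 4*3)*((½)*(7 - 10)/(-10)) = (-3 + 12)*((½)*(-⅒)*(-3)) = 9*(3/20) = 27/20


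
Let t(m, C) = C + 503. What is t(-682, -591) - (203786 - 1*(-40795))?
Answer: -244669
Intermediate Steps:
t(m, C) = 503 + C
t(-682, -591) - (203786 - 1*(-40795)) = (503 - 591) - (203786 - 1*(-40795)) = -88 - (203786 + 40795) = -88 - 1*244581 = -88 - 244581 = -244669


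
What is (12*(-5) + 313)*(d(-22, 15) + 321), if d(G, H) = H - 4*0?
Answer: 85008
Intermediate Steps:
d(G, H) = H (d(G, H) = H + 0 = H)
(12*(-5) + 313)*(d(-22, 15) + 321) = (12*(-5) + 313)*(15 + 321) = (-60 + 313)*336 = 253*336 = 85008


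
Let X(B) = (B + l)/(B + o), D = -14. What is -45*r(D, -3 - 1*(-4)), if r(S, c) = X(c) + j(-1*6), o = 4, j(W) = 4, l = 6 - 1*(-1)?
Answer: -252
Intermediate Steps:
l = 7 (l = 6 + 1 = 7)
X(B) = (7 + B)/(4 + B) (X(B) = (B + 7)/(B + 4) = (7 + B)/(4 + B))
r(S, c) = 4 + (7 + c)/(4 + c) (r(S, c) = (7 + c)/(4 + c) + 4 = 4 + (7 + c)/(4 + c))
-45*r(D, -3 - 1*(-4)) = -45*(23 + 5*(-3 - 1*(-4)))/(4 + (-3 - 1*(-4))) = -45*(23 + 5*(-3 + 4))/(4 + (-3 + 4)) = -45*(23 + 5*1)/(4 + 1) = -45*(23 + 5)/5 = -9*28 = -45*28/5 = -252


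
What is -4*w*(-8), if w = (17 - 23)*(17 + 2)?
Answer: -3648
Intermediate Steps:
w = -114 (w = -6*19 = -114)
-4*w*(-8) = -4*(-114)*(-8) = 456*(-8) = -3648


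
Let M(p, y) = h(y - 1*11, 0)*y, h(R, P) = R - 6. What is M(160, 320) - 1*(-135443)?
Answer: 232403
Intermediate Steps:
h(R, P) = -6 + R
M(p, y) = y*(-17 + y) (M(p, y) = (-6 + (y - 1*11))*y = (-6 + (y - 11))*y = (-6 + (-11 + y))*y = (-17 + y)*y = y*(-17 + y))
M(160, 320) - 1*(-135443) = 320*(-17 + 320) - 1*(-135443) = 320*303 + 135443 = 96960 + 135443 = 232403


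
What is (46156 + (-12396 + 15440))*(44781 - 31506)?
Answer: 653130000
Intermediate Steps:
(46156 + (-12396 + 15440))*(44781 - 31506) = (46156 + 3044)*13275 = 49200*13275 = 653130000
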